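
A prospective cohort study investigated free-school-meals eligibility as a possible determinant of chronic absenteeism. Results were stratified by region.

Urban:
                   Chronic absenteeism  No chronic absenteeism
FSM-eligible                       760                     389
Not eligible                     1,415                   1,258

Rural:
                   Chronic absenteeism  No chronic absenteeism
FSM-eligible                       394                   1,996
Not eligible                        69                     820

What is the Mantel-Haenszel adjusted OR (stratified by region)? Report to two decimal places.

1.87

OR_MH = Σ(aᵢdᵢ/nᵢ) / Σ(bᵢcᵢ/nᵢ), where nᵢ is the stratum total.
Stratum 1 (Urban): n = 3822; a·d/n = 760·1258/3822 = 250.1518; b·c/n = 389·1415/3822 = 144.0175
Stratum 2 (Rural): n = 3279; a·d/n = 394·820/3279 = 98.5300; b·c/n = 1996·69/3279 = 42.0018
OR_MH = (250.1518 + 98.5300) / (144.0175 + 42.0018) = 348.6818 / 186.0194 = 1.87444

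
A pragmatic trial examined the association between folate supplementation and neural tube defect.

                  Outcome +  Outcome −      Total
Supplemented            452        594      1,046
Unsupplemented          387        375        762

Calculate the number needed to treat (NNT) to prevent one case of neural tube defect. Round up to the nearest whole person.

14

Risk in treated group = 452/1046 = 0.43212; risk in control = 387/762 = 0.50787.
Absolute risk reduction = 0.50787 − 0.43212 = 0.07575
NNT = 1 / ARR = 1 / 0.07575 = 13.201 → round up → 14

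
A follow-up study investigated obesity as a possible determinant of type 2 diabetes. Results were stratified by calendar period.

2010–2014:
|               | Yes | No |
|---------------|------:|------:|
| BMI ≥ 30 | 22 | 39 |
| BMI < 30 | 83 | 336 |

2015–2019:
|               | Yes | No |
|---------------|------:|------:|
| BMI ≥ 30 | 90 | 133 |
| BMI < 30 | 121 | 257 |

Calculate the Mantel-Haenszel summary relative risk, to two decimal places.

RR_MH = Σ(aᵢ·n₀ᵢ/nᵢ) / Σ(cᵢ·n₁ᵢ/nᵢ), with n₁ᵢ = aᵢ+bᵢ (exposed), n₀ᵢ = cᵢ+dᵢ (unexposed), nᵢ = n₁ᵢ+n₀ᵢ.
Stratum 1 (2010–2014): n₁ = 61, n₀ = 419, n = 480; a·n₀/n = 22·419/480 = 19.2042; c·n₁/n = 83·61/480 = 10.5479
Stratum 2 (2015–2019): n₁ = 223, n₀ = 378, n = 601; a·n₀/n = 90·378/601 = 56.6057; c·n₁/n = 121·223/601 = 44.8968
RR_MH = (19.2042 + 56.6057) / (10.5479 + 44.8968) = 75.8098 / 55.4448 = 1.36730

1.37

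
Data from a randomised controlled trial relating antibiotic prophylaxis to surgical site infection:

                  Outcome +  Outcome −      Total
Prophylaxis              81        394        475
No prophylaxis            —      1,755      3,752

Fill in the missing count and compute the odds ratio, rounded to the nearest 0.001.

The missing cell is in the unexposed row: 3752 − 1755 = 1997.
So a = 81, b = 394, c = 1997, d = 1755.
OR = (a·d)/(b·c) = (81 × 1755) / (394 × 1997) = 142155 / 786818 = 0.18067

0.181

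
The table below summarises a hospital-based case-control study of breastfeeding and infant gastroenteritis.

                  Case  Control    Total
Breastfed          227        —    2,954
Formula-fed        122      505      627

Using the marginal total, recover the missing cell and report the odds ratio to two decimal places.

0.34

The missing cell is in the exposed row: 2954 − 227 = 2727.
So a = 227, b = 2727, c = 122, d = 505.
OR = (a·d)/(b·c) = (227 × 505) / (2727 × 122) = 114635 / 332694 = 0.34457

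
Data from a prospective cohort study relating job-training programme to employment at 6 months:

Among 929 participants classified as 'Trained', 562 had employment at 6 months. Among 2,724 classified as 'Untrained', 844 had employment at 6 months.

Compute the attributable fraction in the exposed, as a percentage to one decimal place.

48.8

From the description: a = 562, b = 367, c = 844, d = 1880.
Risk in exposed = 562/929 = 0.60495; risk in unexposed = 844/2724 = 0.30984.
RR = 0.60495/0.30984 = 1.95247
AR% = (RR − 1)/RR × 100 = (1.95247 − 1)/1.95247 × 100 = 48.7829%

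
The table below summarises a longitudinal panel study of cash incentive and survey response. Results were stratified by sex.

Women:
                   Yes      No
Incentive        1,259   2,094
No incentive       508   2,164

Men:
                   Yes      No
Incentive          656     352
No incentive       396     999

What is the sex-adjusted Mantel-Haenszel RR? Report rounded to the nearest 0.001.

2.093

RR_MH = Σ(aᵢ·n₀ᵢ/nᵢ) / Σ(cᵢ·n₁ᵢ/nᵢ), with n₁ᵢ = aᵢ+bᵢ (exposed), n₀ᵢ = cᵢ+dᵢ (unexposed), nᵢ = n₁ᵢ+n₀ᵢ.
Stratum 1 (Women): n₁ = 3353, n₀ = 2672, n = 6025; a·n₀/n = 1259·2672/6025 = 558.3482; c·n₁/n = 508·3353/6025 = 282.7094
Stratum 2 (Men): n₁ = 1008, n₀ = 1395, n = 2403; a·n₀/n = 656·1395/2403 = 380.8240; c·n₁/n = 396·1008/2403 = 166.1124
RR_MH = (558.3482 + 380.8240) / (282.7094 + 166.1124) = 939.1722 / 448.8217 = 2.09253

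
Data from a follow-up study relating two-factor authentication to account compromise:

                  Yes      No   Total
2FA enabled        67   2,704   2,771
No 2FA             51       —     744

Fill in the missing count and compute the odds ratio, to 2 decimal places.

0.34

The missing cell is in the unexposed row: 744 − 51 = 693.
So a = 67, b = 2704, c = 51, d = 693.
OR = (a·d)/(b·c) = (67 × 693) / (2704 × 51) = 46431 / 137904 = 0.33669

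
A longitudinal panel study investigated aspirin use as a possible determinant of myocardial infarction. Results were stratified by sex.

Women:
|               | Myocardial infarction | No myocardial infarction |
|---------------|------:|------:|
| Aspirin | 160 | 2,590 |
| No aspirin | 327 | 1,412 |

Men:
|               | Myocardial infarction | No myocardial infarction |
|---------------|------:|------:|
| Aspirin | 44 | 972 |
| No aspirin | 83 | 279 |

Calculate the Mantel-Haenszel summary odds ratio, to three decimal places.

0.240

OR_MH = Σ(aᵢdᵢ/nᵢ) / Σ(bᵢcᵢ/nᵢ), where nᵢ is the stratum total.
Stratum 1 (Women): n = 4489; a·d/n = 160·1412/4489 = 50.3275; b·c/n = 2590·327/4489 = 188.6679
Stratum 2 (Men): n = 1378; a·d/n = 44·279/1378 = 8.9086; b·c/n = 972·83/1378 = 58.5457
OR_MH = (50.3275 + 8.9086) / (188.6679 + 58.5457) = 59.2360 / 247.2136 = 0.23961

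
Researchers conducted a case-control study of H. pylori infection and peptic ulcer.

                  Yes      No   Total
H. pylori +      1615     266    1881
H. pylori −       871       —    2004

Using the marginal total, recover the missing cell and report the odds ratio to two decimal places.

The missing cell is in the unexposed row: 2004 − 871 = 1133.
So a = 1615, b = 266, c = 871, d = 1133.
OR = (a·d)/(b·c) = (1615 × 1133) / (266 × 871) = 1829795 / 231686 = 7.89774

7.90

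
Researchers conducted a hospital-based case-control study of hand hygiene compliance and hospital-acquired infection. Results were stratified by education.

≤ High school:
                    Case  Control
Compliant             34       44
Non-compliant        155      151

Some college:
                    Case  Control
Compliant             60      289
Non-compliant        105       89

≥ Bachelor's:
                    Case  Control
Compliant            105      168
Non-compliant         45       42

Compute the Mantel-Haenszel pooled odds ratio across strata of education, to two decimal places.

OR_MH = Σ(aᵢdᵢ/nᵢ) / Σ(bᵢcᵢ/nᵢ), where nᵢ is the stratum total.
Stratum 1 (≤ High school): n = 384; a·d/n = 34·151/384 = 13.3698; b·c/n = 44·155/384 = 17.7604
Stratum 2 (Some college): n = 543; a·d/n = 60·89/543 = 9.8343; b·c/n = 289·105/543 = 55.8840
Stratum 3 (≥ Bachelor's): n = 360; a·d/n = 105·42/360 = 12.2500; b·c/n = 168·45/360 = 21.0000
OR_MH = (13.3698 + 9.8343 + 12.2500) / (17.7604 + 55.8840 + 21.0000) = 35.4540 / 94.6444 = 0.37460

0.37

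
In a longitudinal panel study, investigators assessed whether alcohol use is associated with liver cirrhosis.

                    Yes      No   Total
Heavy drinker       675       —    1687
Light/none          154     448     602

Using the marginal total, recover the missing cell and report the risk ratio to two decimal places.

1.56

The missing cell is in the exposed row: 1687 − 675 = 1012.
So a = 675, b = 1012, c = 154, d = 448.
RR = [a/(a+b)] / [c/(c+d)] = (675/1687) / (154/602) = 0.40012/0.25581 = 1.56410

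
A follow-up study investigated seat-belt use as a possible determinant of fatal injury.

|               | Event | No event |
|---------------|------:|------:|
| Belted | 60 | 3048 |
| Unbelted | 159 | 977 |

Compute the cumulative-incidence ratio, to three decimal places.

0.138

Cells: a = 60, b = 3048, c = 159, d = 977.
Risk in exposed = 60/3108 = 0.01931; risk in unexposed = 159/1136 = 0.13996.
RR = 0.01931 / 0.13996 = 0.13793
The risk is 86% lower among the exposed than among the unexposed.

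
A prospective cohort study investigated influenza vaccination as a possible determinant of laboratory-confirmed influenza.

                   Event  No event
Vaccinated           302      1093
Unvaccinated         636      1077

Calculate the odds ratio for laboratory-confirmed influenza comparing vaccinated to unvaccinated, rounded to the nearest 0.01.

0.47

Cells: a = 302, b = 1093, c = 636, d = 1077.
OR = (a·d)/(b·c) = (302 × 1077) / (1093 × 636) = 325254 / 695148 = 0.46789
Exposure is associated with lower odds of laboratory-confirmed influenza (OR = 0.47 < 1).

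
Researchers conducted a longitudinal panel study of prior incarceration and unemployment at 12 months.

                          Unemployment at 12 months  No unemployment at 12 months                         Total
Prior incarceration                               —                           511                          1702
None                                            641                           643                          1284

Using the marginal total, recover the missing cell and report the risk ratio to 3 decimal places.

1.402

The missing cell is in the exposed row: 1702 − 511 = 1191.
So a = 1191, b = 511, c = 641, d = 643.
RR = [a/(a+b)] / [c/(c+d)] = (1191/1702) / (641/1284) = 0.69976/0.49922 = 1.40171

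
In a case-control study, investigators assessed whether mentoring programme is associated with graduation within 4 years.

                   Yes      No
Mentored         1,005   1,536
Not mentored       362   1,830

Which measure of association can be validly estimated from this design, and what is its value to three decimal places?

3.308

Cells: a = 1005, b = 1536, c = 362, d = 1830.
This is a case-control study: participants were sampled on outcome status, so risks in the source population cannot be estimated directly — relative risk is not valid here. The odds ratio is the appropriate measure.
OR = (a·d)/(b·c) = (1005 × 1830) / (1536 × 362) = 1839150 / 556032 = 3.30763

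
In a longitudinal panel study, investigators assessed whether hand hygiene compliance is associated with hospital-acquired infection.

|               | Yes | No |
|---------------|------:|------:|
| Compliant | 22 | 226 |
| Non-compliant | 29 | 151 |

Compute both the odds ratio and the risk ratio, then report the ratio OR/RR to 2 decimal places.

0.92

Cells: a = 22, b = 226, c = 29, d = 151.
OR = (22·151)/(226·29) = 3322/6554 = 0.50687
Risk in exposed = 22/248 = 0.08871; risk in unexposed = 29/180 = 0.16111; RR = 0.55061
OR/RR = 0.50687 / 0.55061 = 0.92055
The outcome is not rare, so the OR lies further from 1 than the RR.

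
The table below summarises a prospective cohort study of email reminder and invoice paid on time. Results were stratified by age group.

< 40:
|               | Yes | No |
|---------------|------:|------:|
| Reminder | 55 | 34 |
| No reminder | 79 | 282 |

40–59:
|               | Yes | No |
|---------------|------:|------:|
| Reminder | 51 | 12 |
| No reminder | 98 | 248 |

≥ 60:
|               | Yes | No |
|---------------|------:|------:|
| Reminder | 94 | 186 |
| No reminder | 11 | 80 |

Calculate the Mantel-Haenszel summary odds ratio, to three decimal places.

5.966

OR_MH = Σ(aᵢdᵢ/nᵢ) / Σ(bᵢcᵢ/nᵢ), where nᵢ is the stratum total.
Stratum 1 (< 40): n = 450; a·d/n = 55·282/450 = 34.4667; b·c/n = 34·79/450 = 5.9689
Stratum 2 (40–59): n = 409; a·d/n = 51·248/409 = 30.9242; b·c/n = 12·98/409 = 2.8753
Stratum 3 (≥ 60): n = 371; a·d/n = 94·80/371 = 20.2695; b·c/n = 186·11/371 = 5.5148
OR_MH = (34.4667 + 30.9242 + 20.2695) / (5.9689 + 2.8753 + 5.5148) = 85.6604 / 14.3590 = 5.96562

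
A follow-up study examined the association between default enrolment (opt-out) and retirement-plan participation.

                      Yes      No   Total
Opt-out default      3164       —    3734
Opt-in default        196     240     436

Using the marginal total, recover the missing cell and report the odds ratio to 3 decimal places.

The missing cell is in the exposed row: 3734 − 3164 = 570.
So a = 3164, b = 570, c = 196, d = 240.
OR = (a·d)/(b·c) = (3164 × 240) / (570 × 196) = 759360 / 111720 = 6.79699

6.797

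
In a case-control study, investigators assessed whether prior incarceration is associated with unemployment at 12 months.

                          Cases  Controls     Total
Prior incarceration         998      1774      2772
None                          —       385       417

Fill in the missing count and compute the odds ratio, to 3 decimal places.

The missing cell is in the unexposed row: 417 − 385 = 32.
So a = 998, b = 1774, c = 32, d = 385.
OR = (a·d)/(b·c) = (998 × 385) / (1774 × 32) = 384230 / 56768 = 6.76843

6.768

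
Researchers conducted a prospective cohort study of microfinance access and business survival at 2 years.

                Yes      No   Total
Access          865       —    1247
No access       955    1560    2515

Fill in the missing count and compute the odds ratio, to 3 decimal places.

3.699

The missing cell is in the exposed row: 1247 − 865 = 382.
So a = 865, b = 382, c = 955, d = 1560.
OR = (a·d)/(b·c) = (865 × 1560) / (382 × 955) = 1349400 / 364810 = 3.69891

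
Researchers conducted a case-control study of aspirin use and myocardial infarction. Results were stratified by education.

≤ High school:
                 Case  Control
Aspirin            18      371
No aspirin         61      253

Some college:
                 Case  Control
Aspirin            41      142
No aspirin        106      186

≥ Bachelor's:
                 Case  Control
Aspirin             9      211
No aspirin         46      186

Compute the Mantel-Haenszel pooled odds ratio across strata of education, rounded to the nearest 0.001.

0.307

OR_MH = Σ(aᵢdᵢ/nᵢ) / Σ(bᵢcᵢ/nᵢ), where nᵢ is the stratum total.
Stratum 1 (≤ High school): n = 703; a·d/n = 18·253/703 = 6.4780; b·c/n = 371·61/703 = 32.1920
Stratum 2 (Some college): n = 475; a·d/n = 41·186/475 = 16.0547; b·c/n = 142·106/475 = 31.6884
Stratum 3 (≥ Bachelor's): n = 452; a·d/n = 9·186/452 = 3.7035; b·c/n = 211·46/452 = 21.4735
OR_MH = (6.4780 + 16.0547 + 3.7035) / (32.1920 + 31.6884 + 21.4735) = 26.2362 / 85.3539 = 0.30738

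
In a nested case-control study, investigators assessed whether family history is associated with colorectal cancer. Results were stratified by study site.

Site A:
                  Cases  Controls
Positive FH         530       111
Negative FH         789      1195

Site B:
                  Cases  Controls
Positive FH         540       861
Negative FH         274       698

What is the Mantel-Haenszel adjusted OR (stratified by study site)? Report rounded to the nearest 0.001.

OR_MH = Σ(aᵢdᵢ/nᵢ) / Σ(bᵢcᵢ/nᵢ), where nᵢ is the stratum total.
Stratum 1 (Site A): n = 2625; a·d/n = 530·1195/2625 = 241.2762; b·c/n = 111·789/2625 = 33.3634
Stratum 2 (Site B): n = 2373; a·d/n = 540·698/2373 = 158.8369; b·c/n = 861·274/2373 = 99.4159
OR_MH = (241.2762 + 158.8369) / (33.3634 + 99.4159) = 400.1131 / 132.7794 = 3.01337

3.013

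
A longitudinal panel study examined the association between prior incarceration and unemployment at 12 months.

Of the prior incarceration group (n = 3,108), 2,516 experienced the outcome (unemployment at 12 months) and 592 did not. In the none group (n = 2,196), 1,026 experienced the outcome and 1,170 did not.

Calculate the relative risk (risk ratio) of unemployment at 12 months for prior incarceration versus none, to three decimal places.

1.733

From the description: a = 2516, b = 592, c = 1026, d = 1170.
Risk in exposed = 2516/3108 = 0.80952; risk in unexposed = 1026/2196 = 0.46721.
RR = 0.80952 / 0.46721 = 1.73266
The risk among the exposed is 1.73 times that among the unexposed.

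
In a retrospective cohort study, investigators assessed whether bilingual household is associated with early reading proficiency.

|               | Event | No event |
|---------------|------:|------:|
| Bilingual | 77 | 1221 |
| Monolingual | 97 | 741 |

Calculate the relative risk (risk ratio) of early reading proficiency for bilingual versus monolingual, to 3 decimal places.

Cells: a = 77, b = 1221, c = 97, d = 741.
Risk in exposed = 77/1298 = 0.05932; risk in unexposed = 97/838 = 0.11575.
RR = 0.05932 / 0.11575 = 0.51249
The risk is 49% lower among the exposed than among the unexposed.

0.512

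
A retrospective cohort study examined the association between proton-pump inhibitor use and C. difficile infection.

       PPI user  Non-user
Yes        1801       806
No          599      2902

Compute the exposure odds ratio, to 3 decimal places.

Reading the table with exposure as columns: a = 1801 (PPI user, case), b = 599 (PPI user, non-case), c = 806 (Non-user, case), d = 2902.
OR = (a·d)/(b·c) = (1801 × 2902) / (599 × 806) = 5226502 / 482794 = 10.82553
The odds of C. difficile infection are about 10.83 times as high in the ppi user group.

10.826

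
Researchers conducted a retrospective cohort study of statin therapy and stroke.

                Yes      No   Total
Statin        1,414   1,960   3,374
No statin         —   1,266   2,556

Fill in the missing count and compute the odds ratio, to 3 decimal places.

The missing cell is in the unexposed row: 2556 − 1266 = 1290.
So a = 1414, b = 1960, c = 1290, d = 1266.
OR = (a·d)/(b·c) = (1414 × 1266) / (1960 × 1290) = 1790124 / 2528400 = 0.70801

0.708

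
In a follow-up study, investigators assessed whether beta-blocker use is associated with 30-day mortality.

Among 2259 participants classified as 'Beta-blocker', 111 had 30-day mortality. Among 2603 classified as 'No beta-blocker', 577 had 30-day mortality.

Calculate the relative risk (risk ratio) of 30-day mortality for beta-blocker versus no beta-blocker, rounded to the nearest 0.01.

From the description: a = 111, b = 2148, c = 577, d = 2026.
Risk in exposed = 111/2259 = 0.04914; risk in unexposed = 577/2603 = 0.22167.
RR = 0.04914 / 0.22167 = 0.22167
The risk is 78% lower among the exposed than among the unexposed.

0.22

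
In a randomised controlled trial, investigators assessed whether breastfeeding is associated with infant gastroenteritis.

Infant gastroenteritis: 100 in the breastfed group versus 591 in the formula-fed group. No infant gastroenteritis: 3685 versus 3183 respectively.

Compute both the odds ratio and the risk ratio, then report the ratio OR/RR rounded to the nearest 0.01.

From the description: a = 100, b = 3685, c = 591, d = 3183.
OR = (100·3183)/(3685·591) = 318300/2177835 = 0.14615
Risk in exposed = 100/3785 = 0.02642; risk in unexposed = 591/3774 = 0.15660; RR = 0.16871
OR/RR = 0.14615 / 0.16871 = 0.86629
The outcome is not rare, so the OR lies further from 1 than the RR.

0.87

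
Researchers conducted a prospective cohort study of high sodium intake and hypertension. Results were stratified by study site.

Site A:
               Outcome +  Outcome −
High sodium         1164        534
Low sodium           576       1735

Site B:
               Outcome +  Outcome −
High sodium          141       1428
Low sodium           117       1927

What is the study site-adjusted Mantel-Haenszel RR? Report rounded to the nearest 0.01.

RR_MH = Σ(aᵢ·n₀ᵢ/nᵢ) / Σ(cᵢ·n₁ᵢ/nᵢ), with n₁ᵢ = aᵢ+bᵢ (exposed), n₀ᵢ = cᵢ+dᵢ (unexposed), nᵢ = n₁ᵢ+n₀ᵢ.
Stratum 1 (Site A): n₁ = 1698, n₀ = 2311, n = 4009; a·n₀/n = 1164·2311/4009 = 670.9913; c·n₁/n = 576·1698/4009 = 243.9631
Stratum 2 (Site B): n₁ = 1569, n₀ = 2044, n = 3613; a·n₀/n = 141·2044/3613 = 79.7686; c·n₁/n = 117·1569/3613 = 50.8090
RR_MH = (670.9913 + 79.7686) / (243.9631 + 50.8090) = 750.7599 / 294.7721 = 2.54692

2.55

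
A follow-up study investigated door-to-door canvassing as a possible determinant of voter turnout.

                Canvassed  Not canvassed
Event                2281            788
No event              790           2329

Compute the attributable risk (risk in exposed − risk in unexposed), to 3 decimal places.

0.490

Reading the table with exposure as columns: a = 2281 (Canvassed, case), b = 790 (Canvassed, non-case), c = 788 (Not canvassed, case), d = 2329.
Risk in exposed = 2281/3071 = 0.742755; risk in unexposed = 788/3117 = 0.252807.
Risk difference = 0.742755 − 0.252807 = 0.489948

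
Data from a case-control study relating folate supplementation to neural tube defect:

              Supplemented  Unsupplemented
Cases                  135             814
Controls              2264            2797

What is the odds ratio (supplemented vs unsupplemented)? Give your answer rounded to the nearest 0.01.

Reading the table with exposure as columns: a = 135 (Supplemented, case), b = 2264 (Supplemented, non-case), c = 814 (Unsupplemented, case), d = 2797.
OR = (a·d)/(b·c) = (135 × 2797) / (2264 × 814) = 377595 / 1842896 = 0.20489
Exposure is associated with lower odds of neural tube defect (OR = 0.20 < 1).

0.20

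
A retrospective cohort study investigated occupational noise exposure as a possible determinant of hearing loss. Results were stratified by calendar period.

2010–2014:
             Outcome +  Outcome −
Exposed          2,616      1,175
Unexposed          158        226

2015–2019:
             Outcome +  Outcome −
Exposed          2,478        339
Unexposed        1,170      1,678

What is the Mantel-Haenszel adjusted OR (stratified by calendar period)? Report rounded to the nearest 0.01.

OR_MH = Σ(aᵢdᵢ/nᵢ) / Σ(bᵢcᵢ/nᵢ), where nᵢ is the stratum total.
Stratum 1 (2010–2014): n = 4175; a·d/n = 2616·226/4175 = 141.6086; b·c/n = 1175·158/4175 = 44.4671
Stratum 2 (2015–2019): n = 5665; a·d/n = 2478·1678/5665 = 733.9954; b·c/n = 339·1170/5665 = 70.0141
OR_MH = (141.6086 + 733.9954) / (44.4671 + 70.0141) = 875.6040 / 114.4812 = 7.64845

7.65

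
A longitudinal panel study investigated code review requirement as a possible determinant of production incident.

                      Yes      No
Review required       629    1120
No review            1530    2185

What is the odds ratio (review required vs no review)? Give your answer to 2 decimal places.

Cells: a = 629, b = 1120, c = 1530, d = 2185.
OR = (a·d)/(b·c) = (629 × 2185) / (1120 × 1530) = 1374365 / 1713600 = 0.80203
Exposure is associated with lower odds of production incident (OR = 0.80 < 1).

0.80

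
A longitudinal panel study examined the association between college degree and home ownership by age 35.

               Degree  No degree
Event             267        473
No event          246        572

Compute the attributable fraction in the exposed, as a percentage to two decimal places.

13.03

Reading the table with exposure as columns: a = 267 (Degree, case), b = 246 (Degree, non-case), c = 473 (No degree, case), d = 572.
Risk in exposed = 267/513 = 0.52047; risk in unexposed = 473/1045 = 0.45263.
RR = 0.52047/0.45263 = 1.14987
AR% = (RR − 1)/RR × 100 = (1.14987 − 1)/1.14987 × 100 = 13.0337%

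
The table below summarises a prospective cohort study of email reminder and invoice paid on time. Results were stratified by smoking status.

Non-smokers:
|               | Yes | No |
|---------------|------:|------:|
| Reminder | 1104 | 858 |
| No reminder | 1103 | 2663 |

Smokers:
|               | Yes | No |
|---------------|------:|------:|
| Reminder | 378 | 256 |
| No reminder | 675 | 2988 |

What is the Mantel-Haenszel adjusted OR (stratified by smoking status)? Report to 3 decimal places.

3.778

OR_MH = Σ(aᵢdᵢ/nᵢ) / Σ(bᵢcᵢ/nᵢ), where nᵢ is the stratum total.
Stratum 1 (Non-smokers): n = 5728; a·d/n = 1104·2663/5728 = 513.2598; b·c/n = 858·1103/5728 = 165.2189
Stratum 2 (Smokers): n = 4297; a·d/n = 378·2988/4297 = 262.8494; b·c/n = 256·675/4297 = 40.2141
OR_MH = (513.2598 + 262.8494) / (165.2189 + 40.2141) = 776.1092 / 205.4330 = 3.77792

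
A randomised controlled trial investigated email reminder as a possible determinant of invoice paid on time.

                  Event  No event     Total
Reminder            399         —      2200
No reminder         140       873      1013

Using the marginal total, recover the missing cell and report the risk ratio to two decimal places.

The missing cell is in the exposed row: 2200 − 399 = 1801.
So a = 399, b = 1801, c = 140, d = 873.
RR = [a/(a+b)] / [c/(c+d)] = (399/2200) / (140/1013) = 0.18136/0.13820 = 1.31230

1.31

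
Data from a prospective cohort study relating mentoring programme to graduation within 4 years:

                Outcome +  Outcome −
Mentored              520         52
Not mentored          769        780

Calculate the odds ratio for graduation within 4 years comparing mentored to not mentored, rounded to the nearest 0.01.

Cells: a = 520, b = 52, c = 769, d = 780.
OR = (a·d)/(b·c) = (520 × 780) / (52 × 769) = 405600 / 39988 = 10.14304
The odds of graduation within 4 years are about 10.14 times as high in the mentored group.

10.14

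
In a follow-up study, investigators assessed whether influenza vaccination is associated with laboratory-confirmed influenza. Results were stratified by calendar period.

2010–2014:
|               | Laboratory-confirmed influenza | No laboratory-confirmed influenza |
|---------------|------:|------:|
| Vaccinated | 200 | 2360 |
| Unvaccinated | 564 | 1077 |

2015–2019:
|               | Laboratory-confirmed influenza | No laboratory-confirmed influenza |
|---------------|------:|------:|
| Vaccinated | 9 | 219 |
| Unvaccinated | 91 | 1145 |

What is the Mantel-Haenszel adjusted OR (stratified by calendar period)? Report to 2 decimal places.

0.18

OR_MH = Σ(aᵢdᵢ/nᵢ) / Σ(bᵢcᵢ/nᵢ), where nᵢ is the stratum total.
Stratum 1 (2010–2014): n = 4201; a·d/n = 200·1077/4201 = 51.2735; b·c/n = 2360·564/4201 = 316.8388
Stratum 2 (2015–2019): n = 1464; a·d/n = 9·1145/1464 = 7.0389; b·c/n = 219·91/1464 = 13.6127
OR_MH = (51.2735 + 7.0389) / (316.8388 + 13.6127) = 58.3124 / 330.4516 = 0.17646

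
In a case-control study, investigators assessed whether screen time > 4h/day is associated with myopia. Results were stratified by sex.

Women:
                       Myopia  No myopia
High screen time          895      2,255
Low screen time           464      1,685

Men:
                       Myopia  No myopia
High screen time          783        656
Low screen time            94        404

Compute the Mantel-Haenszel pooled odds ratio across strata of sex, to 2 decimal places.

OR_MH = Σ(aᵢdᵢ/nᵢ) / Σ(bᵢcᵢ/nᵢ), where nᵢ is the stratum total.
Stratum 1 (Women): n = 5299; a·d/n = 895·1685/5299 = 284.5962; b·c/n = 2255·464/5299 = 197.4561
Stratum 2 (Men): n = 1937; a·d/n = 783·404/1937 = 163.3103; b·c/n = 656·94/1937 = 31.8348
OR_MH = (284.5962 + 163.3103) / (197.4561 + 31.8348) = 447.9064 / 229.2909 = 1.95344

1.95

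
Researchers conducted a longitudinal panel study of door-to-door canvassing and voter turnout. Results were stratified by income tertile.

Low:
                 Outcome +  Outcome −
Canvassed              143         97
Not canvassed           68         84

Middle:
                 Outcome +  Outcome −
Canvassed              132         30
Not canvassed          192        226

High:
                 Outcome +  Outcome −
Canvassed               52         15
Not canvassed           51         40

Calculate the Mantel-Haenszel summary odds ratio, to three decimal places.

3.014

OR_MH = Σ(aᵢdᵢ/nᵢ) / Σ(bᵢcᵢ/nᵢ), where nᵢ is the stratum total.
Stratum 1 (Low): n = 392; a·d/n = 143·84/392 = 30.6429; b·c/n = 97·68/392 = 16.8265
Stratum 2 (Middle): n = 580; a·d/n = 132·226/580 = 51.4345; b·c/n = 30·192/580 = 9.9310
Stratum 3 (High): n = 158; a·d/n = 52·40/158 = 13.1646; b·c/n = 15·51/158 = 4.8418
OR_MH = (30.6429 + 51.4345 + 13.1646) / (16.8265 + 9.9310 + 4.8418) = 95.2419 / 31.5993 = 3.01405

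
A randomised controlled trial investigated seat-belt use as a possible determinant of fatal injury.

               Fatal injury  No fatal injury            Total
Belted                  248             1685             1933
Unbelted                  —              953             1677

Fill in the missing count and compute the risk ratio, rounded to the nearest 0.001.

0.297

The missing cell is in the unexposed row: 1677 − 953 = 724.
So a = 248, b = 1685, c = 724, d = 953.
RR = [a/(a+b)] / [c/(c+d)] = (248/1933) / (724/1677) = 0.12830/0.43172 = 0.29718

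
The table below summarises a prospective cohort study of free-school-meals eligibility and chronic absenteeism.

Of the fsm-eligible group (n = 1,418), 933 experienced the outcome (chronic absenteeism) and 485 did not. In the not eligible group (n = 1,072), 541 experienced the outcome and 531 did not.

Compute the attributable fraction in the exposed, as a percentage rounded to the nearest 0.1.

23.3

From the description: a = 933, b = 485, c = 541, d = 531.
Risk in exposed = 933/1418 = 0.65797; risk in unexposed = 541/1072 = 0.50466.
RR = 0.65797/0.50466 = 1.30378
AR% = (RR − 1)/RR × 100 = (1.30378 − 1)/1.30378 × 100 = 23.2997%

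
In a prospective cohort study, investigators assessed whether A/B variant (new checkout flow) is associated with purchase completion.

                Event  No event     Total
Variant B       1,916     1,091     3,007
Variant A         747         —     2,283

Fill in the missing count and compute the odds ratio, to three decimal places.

3.611

The missing cell is in the unexposed row: 2283 − 747 = 1536.
So a = 1916, b = 1091, c = 747, d = 1536.
OR = (a·d)/(b·c) = (1916 × 1536) / (1091 × 747) = 2942976 / 814977 = 3.61112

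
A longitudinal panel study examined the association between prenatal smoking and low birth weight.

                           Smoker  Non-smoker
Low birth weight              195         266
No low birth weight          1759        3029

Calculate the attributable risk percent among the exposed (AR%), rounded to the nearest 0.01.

Reading the table with exposure as columns: a = 195 (Smoker, case), b = 1759 (Smoker, non-case), c = 266 (Non-smoker, case), d = 3029.
Risk in exposed = 195/1954 = 0.09980; risk in unexposed = 266/3295 = 0.08073.
RR = 0.09980/0.08073 = 1.23619
AR% = (RR − 1)/RR × 100 = (1.23619 − 1)/1.23619 × 100 = 19.1060%

19.11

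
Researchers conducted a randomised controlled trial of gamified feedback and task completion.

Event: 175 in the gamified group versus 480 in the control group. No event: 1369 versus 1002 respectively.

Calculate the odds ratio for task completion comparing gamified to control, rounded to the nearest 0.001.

0.267

From the description: a = 175, b = 1369, c = 480, d = 1002.
OR = (a·d)/(b·c) = (175 × 1002) / (1369 × 480) = 175350 / 657120 = 0.26685
Exposure is associated with lower odds of task completion (OR = 0.27 < 1).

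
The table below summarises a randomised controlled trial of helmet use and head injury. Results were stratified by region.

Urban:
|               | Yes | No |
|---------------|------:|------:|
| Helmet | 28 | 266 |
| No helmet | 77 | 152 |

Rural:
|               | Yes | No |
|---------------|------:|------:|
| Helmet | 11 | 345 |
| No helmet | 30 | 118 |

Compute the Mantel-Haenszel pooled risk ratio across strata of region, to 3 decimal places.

RR_MH = Σ(aᵢ·n₀ᵢ/nᵢ) / Σ(cᵢ·n₁ᵢ/nᵢ), with n₁ᵢ = aᵢ+bᵢ (exposed), n₀ᵢ = cᵢ+dᵢ (unexposed), nᵢ = n₁ᵢ+n₀ᵢ.
Stratum 1 (Urban): n₁ = 294, n₀ = 229, n = 523; a·n₀/n = 28·229/523 = 12.2600; c·n₁/n = 77·294/523 = 43.2849
Stratum 2 (Rural): n₁ = 356, n₀ = 148, n = 504; a·n₀/n = 11·148/504 = 3.2302; c·n₁/n = 30·356/504 = 21.1905
RR_MH = (12.2600 + 3.2302) / (43.2849 + 21.1905) = 15.4902 / 64.4754 = 0.24025

0.240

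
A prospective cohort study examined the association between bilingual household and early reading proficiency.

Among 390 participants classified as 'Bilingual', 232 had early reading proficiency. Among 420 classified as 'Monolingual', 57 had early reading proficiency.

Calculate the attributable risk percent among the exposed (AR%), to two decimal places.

From the description: a = 232, b = 158, c = 57, d = 363.
Risk in exposed = 232/390 = 0.59487; risk in unexposed = 57/420 = 0.13571.
RR = 0.59487/0.13571 = 4.38327
AR% = (RR − 1)/RR × 100 = (4.38327 − 1)/4.38327 × 100 = 77.1860%

77.19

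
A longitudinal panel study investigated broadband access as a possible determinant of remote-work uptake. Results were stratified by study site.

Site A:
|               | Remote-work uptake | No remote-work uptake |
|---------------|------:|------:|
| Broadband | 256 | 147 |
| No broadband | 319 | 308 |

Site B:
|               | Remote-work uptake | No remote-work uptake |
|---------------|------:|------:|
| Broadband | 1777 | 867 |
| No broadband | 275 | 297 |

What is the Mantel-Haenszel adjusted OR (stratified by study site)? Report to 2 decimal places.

2.01

OR_MH = Σ(aᵢdᵢ/nᵢ) / Σ(bᵢcᵢ/nᵢ), where nᵢ is the stratum total.
Stratum 1 (Site A): n = 1030; a·d/n = 256·308/1030 = 76.5515; b·c/n = 147·319/1030 = 45.5272
Stratum 2 (Site B): n = 3216; a·d/n = 1777·297/3216 = 164.1073; b·c/n = 867·275/3216 = 74.1371
OR_MH = (76.5515 + 164.1073) / (45.5272 + 74.1371) = 240.6587 / 119.6643 = 2.01112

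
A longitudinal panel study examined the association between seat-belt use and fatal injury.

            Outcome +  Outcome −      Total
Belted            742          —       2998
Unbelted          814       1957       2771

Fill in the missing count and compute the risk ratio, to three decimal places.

The missing cell is in the exposed row: 2998 − 742 = 2256.
So a = 742, b = 2256, c = 814, d = 1957.
RR = [a/(a+b)] / [c/(c+d)] = (742/2998) / (814/2771) = 0.24750/0.29376 = 0.84253

0.843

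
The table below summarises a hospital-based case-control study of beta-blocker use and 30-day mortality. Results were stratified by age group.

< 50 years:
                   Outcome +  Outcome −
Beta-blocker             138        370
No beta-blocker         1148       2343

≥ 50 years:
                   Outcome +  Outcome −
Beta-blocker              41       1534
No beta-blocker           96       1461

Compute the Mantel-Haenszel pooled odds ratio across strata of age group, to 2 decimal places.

0.65

OR_MH = Σ(aᵢdᵢ/nᵢ) / Σ(bᵢcᵢ/nᵢ), where nᵢ is the stratum total.
Stratum 1 (< 50 years): n = 3999; a·d/n = 138·2343/3999 = 80.8537; b·c/n = 370·1148/3999 = 106.2166
Stratum 2 (≥ 50 years): n = 3132; a·d/n = 41·1461/3132 = 19.1255; b·c/n = 1534·96/3132 = 47.0192
OR_MH = (80.8537 + 19.1255) / (106.2166 + 47.0192) = 99.9792 / 153.2357 = 0.65245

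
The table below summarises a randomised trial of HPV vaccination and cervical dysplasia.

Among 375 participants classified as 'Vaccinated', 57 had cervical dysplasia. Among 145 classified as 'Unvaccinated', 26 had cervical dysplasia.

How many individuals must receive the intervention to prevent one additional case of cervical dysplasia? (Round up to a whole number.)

37

Risk in treated group = 57/375 = 0.15200; risk in control = 26/145 = 0.17931.
Absolute risk reduction = 0.17931 − 0.15200 = 0.02731
NNT = 1 / ARR = 1 / 0.02731 = 36.616 → round up → 37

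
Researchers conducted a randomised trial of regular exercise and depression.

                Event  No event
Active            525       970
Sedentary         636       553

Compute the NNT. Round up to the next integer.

Risk in treated group = 525/1495 = 0.35117; risk in control = 636/1189 = 0.53490.
Absolute risk reduction = 0.53490 − 0.35117 = 0.18373
NNT = 1 / ARR = 1 / 0.18373 = 5.443 → round up → 6

6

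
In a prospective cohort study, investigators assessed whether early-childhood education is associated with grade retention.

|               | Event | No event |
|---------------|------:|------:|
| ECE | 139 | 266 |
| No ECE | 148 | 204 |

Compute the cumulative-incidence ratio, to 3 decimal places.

0.816

Cells: a = 139, b = 266, c = 148, d = 204.
Risk in exposed = 139/405 = 0.34321; risk in unexposed = 148/352 = 0.42045.
RR = 0.34321 / 0.42045 = 0.81628
The risk is 18% lower among the exposed than among the unexposed.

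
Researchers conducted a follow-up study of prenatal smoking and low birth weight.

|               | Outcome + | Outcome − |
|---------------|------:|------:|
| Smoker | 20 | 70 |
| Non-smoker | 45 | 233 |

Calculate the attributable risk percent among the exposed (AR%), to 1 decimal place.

Cells: a = 20, b = 70, c = 45, d = 233.
Risk in exposed = 20/90 = 0.22222; risk in unexposed = 45/278 = 0.16187.
RR = 0.22222/0.16187 = 1.37284
AR% = (RR − 1)/RR × 100 = (1.37284 − 1)/1.37284 × 100 = 27.1583%

27.2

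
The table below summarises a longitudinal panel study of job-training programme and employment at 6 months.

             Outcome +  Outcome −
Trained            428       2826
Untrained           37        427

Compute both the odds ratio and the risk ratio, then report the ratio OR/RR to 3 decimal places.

Cells: a = 428, b = 2826, c = 37, d = 427.
OR = (428·427)/(2826·37) = 182756/104562 = 1.74782
Risk in exposed = 428/3254 = 0.13153; risk in unexposed = 37/464 = 0.07974; RR = 1.64946
OR/RR = 1.74782 / 1.64946 = 1.05963
The outcome is not rare, so the OR lies further from 1 than the RR.

1.060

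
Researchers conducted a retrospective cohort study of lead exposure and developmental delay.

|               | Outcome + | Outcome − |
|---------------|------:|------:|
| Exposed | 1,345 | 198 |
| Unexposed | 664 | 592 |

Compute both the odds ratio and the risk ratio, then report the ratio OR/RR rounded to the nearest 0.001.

3.673

Cells: a = 1345, b = 198, c = 664, d = 592.
OR = (1345·592)/(198·664) = 796240/131472 = 6.05635
Risk in exposed = 1345/1543 = 0.87168; risk in unexposed = 664/1256 = 0.52866; RR = 1.64884
OR/RR = 6.05635 / 1.64884 = 3.67310
The outcome is not rare, so the OR lies further from 1 than the RR.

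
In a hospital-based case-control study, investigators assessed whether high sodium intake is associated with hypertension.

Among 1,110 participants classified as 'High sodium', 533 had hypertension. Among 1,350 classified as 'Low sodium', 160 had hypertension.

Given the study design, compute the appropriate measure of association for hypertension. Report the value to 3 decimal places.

From the description: a = 533, b = 577, c = 160, d = 1190.
This is a hospital-based case-control study: participants were sampled on outcome status, so risks in the source population cannot be estimated directly — relative risk is not valid here. The odds ratio is the appropriate measure.
OR = (a·d)/(b·c) = (533 × 1190) / (577 × 160) = 634270 / 92320 = 6.87034

6.870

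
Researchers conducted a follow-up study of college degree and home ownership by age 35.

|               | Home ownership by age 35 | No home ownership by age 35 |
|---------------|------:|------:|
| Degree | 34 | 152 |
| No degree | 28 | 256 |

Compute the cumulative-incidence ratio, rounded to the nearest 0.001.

1.854

Cells: a = 34, b = 152, c = 28, d = 256.
Risk in exposed = 34/186 = 0.18280; risk in unexposed = 28/284 = 0.09859.
RR = 0.18280 / 0.09859 = 1.85407
The risk among the exposed is 1.85 times that among the unexposed.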